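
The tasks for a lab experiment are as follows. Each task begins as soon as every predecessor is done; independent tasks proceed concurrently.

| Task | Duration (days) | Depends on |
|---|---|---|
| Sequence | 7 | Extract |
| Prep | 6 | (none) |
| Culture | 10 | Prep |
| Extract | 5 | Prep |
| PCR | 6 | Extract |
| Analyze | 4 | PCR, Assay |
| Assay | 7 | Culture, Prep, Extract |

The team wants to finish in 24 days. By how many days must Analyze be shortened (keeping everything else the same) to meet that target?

3

Current finish: 27 days; target: 24.
Analyze is on every critical path, so each day cut from Analyze cuts the finish by one (this holds down to a finish of 24).
Need 27 − 24 = 3 days off Analyze → Analyze becomes 1 day, finish becomes 24.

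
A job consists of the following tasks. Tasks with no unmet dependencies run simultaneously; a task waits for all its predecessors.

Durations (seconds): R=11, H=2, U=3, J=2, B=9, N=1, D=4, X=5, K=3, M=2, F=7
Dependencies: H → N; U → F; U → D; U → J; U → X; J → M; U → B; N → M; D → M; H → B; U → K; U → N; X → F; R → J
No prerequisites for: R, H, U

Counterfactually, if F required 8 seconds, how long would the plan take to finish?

The binding path is U→X→F = 3+5+7 = 15; finish at 15 seconds.
F lies on that path, so at 8 seconds the path becomes 16 seconds.
That remains the longest chain; total 16 seconds.

16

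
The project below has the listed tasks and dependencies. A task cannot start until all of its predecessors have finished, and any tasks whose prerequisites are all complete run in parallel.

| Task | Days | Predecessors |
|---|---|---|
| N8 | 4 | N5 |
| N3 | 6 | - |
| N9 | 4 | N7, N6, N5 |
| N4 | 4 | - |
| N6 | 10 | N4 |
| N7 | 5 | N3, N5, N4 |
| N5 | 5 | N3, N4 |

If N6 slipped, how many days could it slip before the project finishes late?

N3→N5→N7→N9 = 6+5+5+4 = 20 sets the makespan at 20 days.
Longest path through N6: 18 days (earliest finish 14, latest finish 16).
Float = 20 − 18 = 2.

2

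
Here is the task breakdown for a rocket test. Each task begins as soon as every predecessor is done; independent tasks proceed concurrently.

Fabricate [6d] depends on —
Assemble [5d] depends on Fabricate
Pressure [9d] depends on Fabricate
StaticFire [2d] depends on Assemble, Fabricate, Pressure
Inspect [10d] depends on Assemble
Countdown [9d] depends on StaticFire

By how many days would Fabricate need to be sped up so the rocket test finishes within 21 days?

Current finish: 26 days; target: 21.
Fabricate is on every critical path, so each day cut from Fabricate cuts the finish by one (this holds down to a finish of 21).
Need 26 − 21 = 5 days off Fabricate → Fabricate becomes 1 day, finish becomes 21.

5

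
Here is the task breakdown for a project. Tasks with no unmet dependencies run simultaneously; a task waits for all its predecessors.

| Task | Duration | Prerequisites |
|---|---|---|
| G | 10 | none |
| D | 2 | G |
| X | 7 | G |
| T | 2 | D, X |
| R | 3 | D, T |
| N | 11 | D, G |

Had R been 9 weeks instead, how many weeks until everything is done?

28

Actual critical path: G→D→N = 10+2+11 = 23 ⇒ 23 weeks.
R has 1 week of float (longest path through it is 22).
The binding chain switches to G→X→T→R = 10+7+2+9 = 28; finish 28 weeks.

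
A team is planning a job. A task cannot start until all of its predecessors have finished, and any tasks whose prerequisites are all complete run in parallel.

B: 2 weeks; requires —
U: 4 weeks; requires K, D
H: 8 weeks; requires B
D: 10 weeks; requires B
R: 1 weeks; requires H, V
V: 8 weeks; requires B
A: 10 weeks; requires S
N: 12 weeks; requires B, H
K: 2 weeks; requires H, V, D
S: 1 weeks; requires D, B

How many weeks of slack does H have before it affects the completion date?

1

Critical path: B→D→S→A = 2+10+1+10 = 23, so the finish is 23 weeks.
The longest chain containing H totals 22 weeks.
Float = 23 − 22 = 1.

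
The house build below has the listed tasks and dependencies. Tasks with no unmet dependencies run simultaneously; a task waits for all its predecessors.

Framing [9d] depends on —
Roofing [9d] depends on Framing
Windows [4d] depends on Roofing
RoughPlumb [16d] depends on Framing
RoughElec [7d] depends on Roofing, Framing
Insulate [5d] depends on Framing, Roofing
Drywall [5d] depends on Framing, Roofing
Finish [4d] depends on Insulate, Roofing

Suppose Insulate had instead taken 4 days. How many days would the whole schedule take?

Actual critical path: Framing→Roofing→Insulate→Finish = 9+9+5+4 = 27 ⇒ 27 days.
Since Insulate is critical, the -1 change carries straight to that chain (now 26 days).
That remains the longest chain; total 26 days.

26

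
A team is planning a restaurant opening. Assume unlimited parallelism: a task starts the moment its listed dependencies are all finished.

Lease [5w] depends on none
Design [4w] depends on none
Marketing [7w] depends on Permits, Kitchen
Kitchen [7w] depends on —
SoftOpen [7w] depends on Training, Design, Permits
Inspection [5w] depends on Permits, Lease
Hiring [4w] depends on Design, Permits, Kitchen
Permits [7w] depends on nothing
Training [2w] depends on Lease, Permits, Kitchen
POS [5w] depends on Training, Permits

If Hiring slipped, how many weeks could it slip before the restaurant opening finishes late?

Permits→Training→SoftOpen = 7+2+7 = 16 sets the makespan at 16 weeks.
The longest chain containing Hiring totals 11 weeks.
Slack of Hiring = 12 − 7 = 5 weeks.

5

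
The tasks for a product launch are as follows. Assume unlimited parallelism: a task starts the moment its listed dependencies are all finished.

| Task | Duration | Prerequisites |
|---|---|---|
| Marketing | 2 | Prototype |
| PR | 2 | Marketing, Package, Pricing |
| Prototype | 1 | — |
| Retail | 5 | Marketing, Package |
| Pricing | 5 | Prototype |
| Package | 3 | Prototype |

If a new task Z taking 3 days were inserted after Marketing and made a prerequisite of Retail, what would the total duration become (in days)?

11

Originally the product launch takes 9 days.
With Z inserted, Retail now waits for max(Marketing, Package, Z).
New critical path: Prototype→Marketing→Z→Retail = 1+2+3+5 = 11 ⇒ 11 days.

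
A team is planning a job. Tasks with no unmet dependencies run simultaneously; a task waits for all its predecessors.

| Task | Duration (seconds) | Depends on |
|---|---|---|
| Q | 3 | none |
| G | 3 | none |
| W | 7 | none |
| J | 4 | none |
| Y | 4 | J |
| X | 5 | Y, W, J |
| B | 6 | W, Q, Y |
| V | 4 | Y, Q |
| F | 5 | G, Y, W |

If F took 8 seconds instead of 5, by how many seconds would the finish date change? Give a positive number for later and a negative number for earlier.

2

As given, the longest chain is J→Y→B = 4+4+6 = 14, so the finish is 14 seconds.
F is off the critical path — its longest chain is 13 seconds, giving 1 of slack.
New critical path: J→Y→F = 4+4+8 = 16 ⇒ 16 seconds.
Change in finish: 16 − 14 = +2 seconds.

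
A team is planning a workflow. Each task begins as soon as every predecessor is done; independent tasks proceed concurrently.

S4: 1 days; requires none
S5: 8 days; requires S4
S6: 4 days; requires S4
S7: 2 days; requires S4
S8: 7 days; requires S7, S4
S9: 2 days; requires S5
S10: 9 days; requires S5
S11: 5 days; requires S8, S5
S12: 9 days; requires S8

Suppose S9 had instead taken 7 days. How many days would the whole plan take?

Baseline: S4→S7→S8→S12 = 1+2+7+9 = 19 → 19 days.
The longest path through S9 is only 11 days, so S9 has float 8.
That remains the longest chain; total 19 days.

19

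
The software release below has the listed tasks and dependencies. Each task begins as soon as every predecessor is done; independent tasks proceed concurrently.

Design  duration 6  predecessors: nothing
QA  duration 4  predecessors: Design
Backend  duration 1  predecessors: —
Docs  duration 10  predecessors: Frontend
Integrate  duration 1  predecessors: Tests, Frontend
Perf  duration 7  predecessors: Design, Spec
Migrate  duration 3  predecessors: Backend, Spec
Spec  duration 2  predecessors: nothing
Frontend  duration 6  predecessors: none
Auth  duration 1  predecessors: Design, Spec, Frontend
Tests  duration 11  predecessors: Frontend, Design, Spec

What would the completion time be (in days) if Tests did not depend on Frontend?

18

Before: longest chain Design→Tests→Integrate = 6+11+1 = 18, finish 18.
Dropping Frontend→Tests doesn't change Tests's earliest start (6); another predecessor still binds.
New critical path: Design→Tests→Integrate = 6+11+1 = 18 ⇒ 18 days.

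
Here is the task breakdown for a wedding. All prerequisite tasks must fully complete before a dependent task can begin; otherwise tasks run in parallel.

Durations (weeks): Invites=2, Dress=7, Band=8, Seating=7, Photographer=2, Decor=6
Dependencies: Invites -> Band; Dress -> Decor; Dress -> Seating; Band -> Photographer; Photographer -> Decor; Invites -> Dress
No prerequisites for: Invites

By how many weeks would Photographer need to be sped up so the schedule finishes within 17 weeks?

1

Current finish: 18 weeks; target: 17.
Photographer is on every critical path, so each week cut from Photographer cuts the finish by one (this holds down to a finish of 17).
Need 18 − 17 = 1 week off Photographer → Photographer becomes 1 week, finish becomes 17.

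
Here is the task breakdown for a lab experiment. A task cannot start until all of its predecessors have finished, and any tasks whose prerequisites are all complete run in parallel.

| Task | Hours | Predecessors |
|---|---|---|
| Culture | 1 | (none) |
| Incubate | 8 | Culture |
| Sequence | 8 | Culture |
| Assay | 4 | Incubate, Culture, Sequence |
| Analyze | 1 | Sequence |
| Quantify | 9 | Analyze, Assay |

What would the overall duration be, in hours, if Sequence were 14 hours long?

28

Actual critical path: Culture→Sequence→Assay→Quantify = 1+8+4+9 = 22 ⇒ 22 hours.
Sequence lies on that path, so at 14 hours the path becomes 28 hours.
The critical path is still Culture→Sequence→Assay→Quantify; finish is now 28 hours.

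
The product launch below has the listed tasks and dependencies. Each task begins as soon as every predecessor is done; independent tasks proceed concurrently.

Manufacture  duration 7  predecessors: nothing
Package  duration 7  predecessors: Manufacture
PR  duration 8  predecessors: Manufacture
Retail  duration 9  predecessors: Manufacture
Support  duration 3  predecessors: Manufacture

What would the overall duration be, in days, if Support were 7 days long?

16

Baseline: Manufacture→Retail = 7+9 = 16 → 16 days.
Support is off the critical path — its longest chain is 10 days, giving 6 of slack.
The critical path is still Manufacture→Retail; finish is now 16 days.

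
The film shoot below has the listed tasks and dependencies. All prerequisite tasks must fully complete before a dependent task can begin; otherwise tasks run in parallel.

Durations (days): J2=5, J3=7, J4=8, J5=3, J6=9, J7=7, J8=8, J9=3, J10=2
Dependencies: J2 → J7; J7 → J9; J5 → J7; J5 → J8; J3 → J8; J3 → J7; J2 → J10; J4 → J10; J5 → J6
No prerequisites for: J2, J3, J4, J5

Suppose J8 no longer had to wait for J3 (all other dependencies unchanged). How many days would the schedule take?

17

Before: longest chain J3→J7→J9 = 7+7+3 = 17, finish 17.
Without J3→J8, J8's earliest start moves from 7 to 3.
New critical path: J3→J7→J9 = 7+7+3 = 17 ⇒ 17 days.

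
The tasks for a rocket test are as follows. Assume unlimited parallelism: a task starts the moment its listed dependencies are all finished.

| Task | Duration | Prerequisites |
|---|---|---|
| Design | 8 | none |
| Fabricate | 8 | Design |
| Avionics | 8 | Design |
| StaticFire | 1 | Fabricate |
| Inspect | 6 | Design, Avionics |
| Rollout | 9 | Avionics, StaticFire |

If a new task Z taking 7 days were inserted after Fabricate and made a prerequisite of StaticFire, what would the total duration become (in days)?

Originally the plan takes 26 days.
With Z inserted, StaticFire now waits for max(Fabricate, Z).
New critical path: Design→Fabricate→Z→StaticFire→Rollout = 8+8+7+1+9 = 33 ⇒ 33 days.

33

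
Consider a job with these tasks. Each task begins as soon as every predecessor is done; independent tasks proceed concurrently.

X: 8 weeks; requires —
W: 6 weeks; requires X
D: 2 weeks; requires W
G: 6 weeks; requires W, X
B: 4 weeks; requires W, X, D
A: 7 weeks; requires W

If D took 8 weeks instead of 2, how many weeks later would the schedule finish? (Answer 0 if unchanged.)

5

Actual critical path: X→W→A = 8+6+7 = 21 ⇒ 21 weeks.
D is off the critical path — its longest chain is 20 weeks, giving 1 of slack.
New critical path: X→W→D→B = 8+6+8+4 = 26 ⇒ 26 weeks.
Change in finish: 26 − 21 = +5 weeks.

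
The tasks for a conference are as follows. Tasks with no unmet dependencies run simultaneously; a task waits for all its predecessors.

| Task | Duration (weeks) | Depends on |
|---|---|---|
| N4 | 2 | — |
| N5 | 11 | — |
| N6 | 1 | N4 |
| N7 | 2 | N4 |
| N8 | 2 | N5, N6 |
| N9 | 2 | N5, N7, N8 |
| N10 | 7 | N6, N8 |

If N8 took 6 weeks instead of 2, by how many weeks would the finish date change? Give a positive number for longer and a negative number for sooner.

Critical path before the change: N5→N8→N10 = 11+2+7 = 20 giving 20 weeks.
N8 is on the critical path; changing it to 6 makes that path 24 weeks.
That remains the longest chain; total 24 weeks.
Change in finish: 24 − 20 = +4 weeks.

4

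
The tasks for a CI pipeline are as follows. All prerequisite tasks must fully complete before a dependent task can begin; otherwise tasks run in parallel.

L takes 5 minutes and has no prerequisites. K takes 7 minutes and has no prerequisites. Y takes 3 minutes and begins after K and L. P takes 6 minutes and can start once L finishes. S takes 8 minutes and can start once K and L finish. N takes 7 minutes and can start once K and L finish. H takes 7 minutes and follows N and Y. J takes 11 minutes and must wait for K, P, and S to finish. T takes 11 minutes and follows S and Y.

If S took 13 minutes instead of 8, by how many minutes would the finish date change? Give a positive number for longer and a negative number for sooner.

5

Actual critical path: K→S→J = 7+8+11 = 26 ⇒ 26 minutes.
Since S is critical, the +5 change carries straight to that chain (now 31 minutes).
The critical path is still K→S→J; finish is now 31 minutes.
Change in finish: 31 − 26 = +5 minutes.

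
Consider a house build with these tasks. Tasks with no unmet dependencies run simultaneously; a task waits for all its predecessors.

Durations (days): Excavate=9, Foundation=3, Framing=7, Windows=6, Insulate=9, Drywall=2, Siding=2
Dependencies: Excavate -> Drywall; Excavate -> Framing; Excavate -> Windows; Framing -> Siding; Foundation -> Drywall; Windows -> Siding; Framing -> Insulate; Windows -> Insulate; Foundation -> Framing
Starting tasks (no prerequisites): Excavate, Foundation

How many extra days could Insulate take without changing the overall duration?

0

Critical path: Excavate→Framing→Insulate = 9+7+9 = 25, so the finish is 25 days.
Insulate finishes as early as 25 and must finish by 25.
Slack of Insulate = 16 − 16 = 0 days.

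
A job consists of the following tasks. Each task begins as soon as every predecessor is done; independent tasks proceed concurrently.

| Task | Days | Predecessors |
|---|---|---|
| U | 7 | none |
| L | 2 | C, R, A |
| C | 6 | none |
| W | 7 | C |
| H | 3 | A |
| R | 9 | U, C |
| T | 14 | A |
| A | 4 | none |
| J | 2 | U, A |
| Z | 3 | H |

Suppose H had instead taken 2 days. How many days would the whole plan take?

18

As given, the longest chain is A→T = 4+14 = 18, so the finish is 18 days.
The longest path through H is only 10 days, so H has float 8.
The critical path is still A→T; finish is now 18 days.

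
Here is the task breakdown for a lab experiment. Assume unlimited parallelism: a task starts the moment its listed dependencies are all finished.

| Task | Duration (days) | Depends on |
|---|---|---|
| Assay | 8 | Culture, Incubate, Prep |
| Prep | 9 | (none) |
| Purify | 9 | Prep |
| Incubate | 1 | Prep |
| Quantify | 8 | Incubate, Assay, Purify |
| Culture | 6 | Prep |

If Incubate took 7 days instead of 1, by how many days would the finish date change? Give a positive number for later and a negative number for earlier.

1

As given, the longest chain is Prep→Culture→Assay→Quantify = 9+6+8+8 = 31, so the finish is 31 days.
The longest path through Incubate is only 26 days, so Incubate has float 5.
New critical path: Prep→Incubate→Assay→Quantify = 9+7+8+8 = 32 ⇒ 32 days.
Change in finish: 32 − 31 = +1 days.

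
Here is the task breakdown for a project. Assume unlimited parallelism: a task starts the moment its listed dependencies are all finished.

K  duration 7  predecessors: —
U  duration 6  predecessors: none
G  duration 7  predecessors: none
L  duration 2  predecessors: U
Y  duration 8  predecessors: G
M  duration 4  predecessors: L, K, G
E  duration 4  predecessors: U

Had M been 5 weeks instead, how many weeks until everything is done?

As given, the longest chain is G→Y = 7+8 = 15, so the finish is 15 weeks.
M is off the critical path — its longest chain is 12 weeks, giving 3 of slack.
The critical path is still G→Y; finish is now 15 weeks.

15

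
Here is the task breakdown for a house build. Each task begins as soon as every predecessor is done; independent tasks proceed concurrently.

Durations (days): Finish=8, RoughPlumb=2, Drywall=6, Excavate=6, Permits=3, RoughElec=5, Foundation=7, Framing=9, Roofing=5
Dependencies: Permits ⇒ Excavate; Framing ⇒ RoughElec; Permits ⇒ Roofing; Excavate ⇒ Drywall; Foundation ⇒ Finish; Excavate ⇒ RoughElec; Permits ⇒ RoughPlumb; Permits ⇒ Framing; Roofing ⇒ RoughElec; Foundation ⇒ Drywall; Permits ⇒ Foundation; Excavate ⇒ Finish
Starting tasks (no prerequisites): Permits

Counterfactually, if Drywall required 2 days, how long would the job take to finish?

18

The binding path is Permits→Foundation→Finish = 3+7+8 = 18; finish at 18 days.
The longest path through Drywall is only 16 days, so Drywall has float 2.
No other chain overtakes it, so the finish is 18 days.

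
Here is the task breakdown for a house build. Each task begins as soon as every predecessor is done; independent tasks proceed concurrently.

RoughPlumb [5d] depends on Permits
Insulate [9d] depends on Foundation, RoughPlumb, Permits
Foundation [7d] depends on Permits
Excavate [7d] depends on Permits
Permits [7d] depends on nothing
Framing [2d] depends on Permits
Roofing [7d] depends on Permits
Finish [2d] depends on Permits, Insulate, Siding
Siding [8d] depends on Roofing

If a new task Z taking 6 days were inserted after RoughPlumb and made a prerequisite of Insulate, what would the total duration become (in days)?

Originally the project takes 25 days.
With Z inserted, Insulate now waits for max(Foundation, RoughPlumb, Permits, Z).
New critical path: Permits→RoughPlumb→Z→Insulate→Finish = 7+5+6+9+2 = 29 ⇒ 29 days.

29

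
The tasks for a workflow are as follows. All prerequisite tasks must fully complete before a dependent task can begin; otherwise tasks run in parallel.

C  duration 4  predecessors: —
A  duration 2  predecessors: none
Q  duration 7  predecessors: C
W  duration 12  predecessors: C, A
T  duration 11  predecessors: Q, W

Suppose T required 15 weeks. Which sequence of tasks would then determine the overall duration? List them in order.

C, W, T

Baseline: C→W→T = 4+12+11 = 27 → 27 weeks.
T lies on that path, so at 15 weeks the path becomes 31 weeks.
No other chain overtakes it, so the finish is 31 weeks.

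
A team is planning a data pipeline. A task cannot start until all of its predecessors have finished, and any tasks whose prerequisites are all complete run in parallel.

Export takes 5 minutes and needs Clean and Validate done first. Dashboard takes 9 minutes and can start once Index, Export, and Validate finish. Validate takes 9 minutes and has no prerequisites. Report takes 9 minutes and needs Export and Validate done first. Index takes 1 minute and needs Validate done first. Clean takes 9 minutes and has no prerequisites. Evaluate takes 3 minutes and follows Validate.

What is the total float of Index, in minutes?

Critical path: Clean→Export→Report = 9+5+9 = 23, so the finish is 23 minutes.
Longest path through Index: 19 minutes (earliest finish 10, latest finish 14).
Float = 23 − 19 = 4.

4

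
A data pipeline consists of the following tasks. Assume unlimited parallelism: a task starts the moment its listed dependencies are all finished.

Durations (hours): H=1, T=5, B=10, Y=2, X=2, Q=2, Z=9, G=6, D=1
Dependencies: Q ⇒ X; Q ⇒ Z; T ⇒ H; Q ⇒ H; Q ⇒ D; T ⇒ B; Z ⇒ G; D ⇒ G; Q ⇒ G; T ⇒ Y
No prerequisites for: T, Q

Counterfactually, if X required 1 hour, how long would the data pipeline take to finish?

Actual critical path: Q→Z→G = 2+9+6 = 17 ⇒ 17 hours.
The longest path through X is only 4 hours, so X has float 13.
That remains the longest chain; total 17 hours.

17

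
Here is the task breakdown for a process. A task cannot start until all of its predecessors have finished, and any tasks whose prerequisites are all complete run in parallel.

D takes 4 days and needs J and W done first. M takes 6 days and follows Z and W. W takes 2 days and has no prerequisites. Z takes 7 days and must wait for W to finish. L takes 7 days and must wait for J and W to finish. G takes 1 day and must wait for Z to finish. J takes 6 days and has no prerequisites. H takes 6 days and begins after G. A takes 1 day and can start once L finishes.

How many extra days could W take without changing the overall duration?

Critical path: W→Z→G→H = 2+7+1+6 = 16, so the finish is 16 days.
W finishes as early as 2 and must finish by 2.
So W can slip 2 − 2 = 0 days.

0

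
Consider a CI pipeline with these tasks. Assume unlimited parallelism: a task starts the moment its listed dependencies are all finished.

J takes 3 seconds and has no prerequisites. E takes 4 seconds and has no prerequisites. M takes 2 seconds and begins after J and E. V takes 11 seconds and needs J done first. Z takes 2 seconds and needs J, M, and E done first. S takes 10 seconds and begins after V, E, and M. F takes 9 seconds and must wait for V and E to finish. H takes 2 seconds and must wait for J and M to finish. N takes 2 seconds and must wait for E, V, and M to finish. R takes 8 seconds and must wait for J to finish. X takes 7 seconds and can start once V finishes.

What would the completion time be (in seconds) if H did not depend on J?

With the dependency in place, J→V→S = 3+11+10 = 24 sets the finish at 24 seconds.
Dropping J→H doesn't change H's earliest start (6); another predecessor still binds.
New critical path: J→V→S = 3+11+10 = 24 ⇒ 24 seconds.

24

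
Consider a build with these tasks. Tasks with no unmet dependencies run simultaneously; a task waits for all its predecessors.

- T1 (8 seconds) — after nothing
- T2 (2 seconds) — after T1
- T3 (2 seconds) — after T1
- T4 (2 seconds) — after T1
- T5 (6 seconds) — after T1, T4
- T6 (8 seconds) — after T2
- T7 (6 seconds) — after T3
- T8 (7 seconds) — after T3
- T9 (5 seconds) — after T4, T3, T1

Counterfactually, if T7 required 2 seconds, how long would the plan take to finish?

18

Baseline: T1→T2→T6 = 8+2+8 = 18 → 18 seconds.
T7 has 2 seconds of float (longest path through it is 16).
That remains the longest chain; total 18 seconds.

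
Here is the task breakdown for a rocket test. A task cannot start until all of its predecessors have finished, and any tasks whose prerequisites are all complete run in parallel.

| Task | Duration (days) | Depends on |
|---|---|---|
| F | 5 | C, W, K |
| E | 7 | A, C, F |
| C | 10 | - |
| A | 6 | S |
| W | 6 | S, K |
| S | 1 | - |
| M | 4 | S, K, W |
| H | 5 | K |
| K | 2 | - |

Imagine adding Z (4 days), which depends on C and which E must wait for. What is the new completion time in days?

22

Originally the job takes 22 days.
With Z inserted, E now waits for max(A, C, F, Z).
New critical path: C→F→E = 10+5+7 = 22 ⇒ 22 days.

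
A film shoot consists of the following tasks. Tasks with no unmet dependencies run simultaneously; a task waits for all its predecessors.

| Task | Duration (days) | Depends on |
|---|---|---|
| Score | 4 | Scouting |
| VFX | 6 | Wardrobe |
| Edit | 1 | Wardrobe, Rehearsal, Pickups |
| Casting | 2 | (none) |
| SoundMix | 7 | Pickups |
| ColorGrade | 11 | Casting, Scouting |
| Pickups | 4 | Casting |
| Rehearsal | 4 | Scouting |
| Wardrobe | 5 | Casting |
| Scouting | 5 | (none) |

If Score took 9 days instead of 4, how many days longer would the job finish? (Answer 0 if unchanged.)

Critical path before the change: Scouting→ColorGrade = 5+11 = 16 giving 16 days.
The longest path through Score is only 9 days, so Score has float 7.
The critical path is still Scouting→ColorGrade; finish is now 16 days.
Change in finish: 16 − 16 = +0 days.

0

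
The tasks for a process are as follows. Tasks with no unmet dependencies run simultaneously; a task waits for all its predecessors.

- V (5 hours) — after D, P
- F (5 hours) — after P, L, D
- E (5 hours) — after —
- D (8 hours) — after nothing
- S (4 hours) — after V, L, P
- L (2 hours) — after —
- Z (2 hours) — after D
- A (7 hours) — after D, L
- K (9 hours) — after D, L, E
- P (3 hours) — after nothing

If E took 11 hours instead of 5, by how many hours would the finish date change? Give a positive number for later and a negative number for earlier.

As given, the longest chain is D→V→S = 8+5+4 = 17, so the finish is 17 hours.
The longest path through E is only 14 hours, so E has float 3.
The binding chain switches to E→K = 11+9 = 20; finish 20 hours.
Change in finish: 20 − 17 = +3 hours.

3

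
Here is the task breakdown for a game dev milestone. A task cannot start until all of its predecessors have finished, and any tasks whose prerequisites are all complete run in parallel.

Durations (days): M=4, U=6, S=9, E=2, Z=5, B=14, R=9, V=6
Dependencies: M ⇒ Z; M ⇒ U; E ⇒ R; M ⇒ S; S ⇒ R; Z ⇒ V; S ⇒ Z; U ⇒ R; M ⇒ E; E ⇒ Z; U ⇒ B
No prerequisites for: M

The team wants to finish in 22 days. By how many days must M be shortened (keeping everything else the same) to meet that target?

2

Current finish: 24 days; target: 22.
M is on every critical path, so each day cut from M cuts the finish by one (this holds down to a finish of 21).
Need 24 − 22 = 2 days off M → M becomes 2 days, finish becomes 22.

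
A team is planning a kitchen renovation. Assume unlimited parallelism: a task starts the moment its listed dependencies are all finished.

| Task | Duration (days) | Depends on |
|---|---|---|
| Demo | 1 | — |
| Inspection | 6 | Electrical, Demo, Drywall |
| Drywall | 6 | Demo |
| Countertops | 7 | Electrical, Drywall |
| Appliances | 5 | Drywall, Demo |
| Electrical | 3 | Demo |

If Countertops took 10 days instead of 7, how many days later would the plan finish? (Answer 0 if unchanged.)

Actual critical path: Demo→Drywall→Countertops = 1+6+7 = 14 ⇒ 14 days.
Countertops lies on that path, so at 10 days the path becomes 17 days.
The critical path is still Demo→Drywall→Countertops; finish is now 17 days.
Change in finish: 17 − 14 = +3 days.

3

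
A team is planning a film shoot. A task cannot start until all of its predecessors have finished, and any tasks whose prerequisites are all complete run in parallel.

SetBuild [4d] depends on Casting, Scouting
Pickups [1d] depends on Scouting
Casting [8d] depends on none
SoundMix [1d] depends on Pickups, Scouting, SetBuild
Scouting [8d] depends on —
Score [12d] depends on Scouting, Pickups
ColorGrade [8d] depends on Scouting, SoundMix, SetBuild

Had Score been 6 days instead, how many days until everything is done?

21

Actual critical path: Scouting→Pickups→Score = 8+1+12 = 21 ⇒ 21 days.
Since Score is critical, the -6 change carries straight to that chain (now 15 days).
The binding chain switches to Casting→SetBuild→SoundMix→ColorGrade = 8+4+1+8 = 21; finish 21 days.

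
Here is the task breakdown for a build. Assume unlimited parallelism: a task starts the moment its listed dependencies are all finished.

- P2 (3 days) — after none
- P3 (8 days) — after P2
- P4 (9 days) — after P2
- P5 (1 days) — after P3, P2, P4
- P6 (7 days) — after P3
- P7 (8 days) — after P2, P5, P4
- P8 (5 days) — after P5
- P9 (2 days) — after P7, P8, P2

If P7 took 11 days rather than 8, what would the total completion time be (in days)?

26

As given, the longest chain is P2→P4→P5→P7→P9 = 3+9+1+8+2 = 23, so the finish is 23 days.
Since P7 is critical, the +3 change carries straight to that chain (now 26 days).
No other chain overtakes it, so the finish is 26 days.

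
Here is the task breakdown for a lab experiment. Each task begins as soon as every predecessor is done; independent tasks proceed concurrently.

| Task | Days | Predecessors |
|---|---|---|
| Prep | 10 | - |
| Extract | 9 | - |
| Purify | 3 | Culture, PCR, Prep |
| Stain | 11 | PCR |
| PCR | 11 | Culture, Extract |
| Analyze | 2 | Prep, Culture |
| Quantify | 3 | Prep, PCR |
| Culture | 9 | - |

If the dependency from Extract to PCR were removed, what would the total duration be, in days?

Original critical path: Culture→PCR→Stain = 9+11+11 = 31 ⇒ 31 days.
Dropping Extract→PCR doesn't change PCR's earliest start (9); another predecessor still binds.
After: Culture→PCR→Stain = 9+11+11 = 31 → 31 days.

31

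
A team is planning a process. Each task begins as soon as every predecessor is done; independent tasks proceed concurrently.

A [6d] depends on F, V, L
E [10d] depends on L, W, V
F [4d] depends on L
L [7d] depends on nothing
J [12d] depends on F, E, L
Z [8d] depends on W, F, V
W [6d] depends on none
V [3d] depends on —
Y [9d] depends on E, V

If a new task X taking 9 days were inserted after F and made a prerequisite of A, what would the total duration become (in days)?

Originally the project takes 29 days.
With X inserted, A now waits for max(F, V, L, X).
New critical path: L→E→J = 7+10+12 = 29 ⇒ 29 days.

29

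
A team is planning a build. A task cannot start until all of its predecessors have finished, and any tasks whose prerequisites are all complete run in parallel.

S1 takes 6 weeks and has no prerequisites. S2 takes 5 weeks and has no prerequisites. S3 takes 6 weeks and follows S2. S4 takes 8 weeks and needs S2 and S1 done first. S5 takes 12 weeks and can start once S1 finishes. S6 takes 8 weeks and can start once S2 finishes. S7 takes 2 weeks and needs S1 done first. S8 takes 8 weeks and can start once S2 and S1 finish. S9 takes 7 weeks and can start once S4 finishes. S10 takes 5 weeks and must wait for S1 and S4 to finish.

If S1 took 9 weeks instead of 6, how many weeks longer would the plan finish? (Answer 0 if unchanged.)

3

The binding path is S1→S4→S9 = 6+8+7 = 21; finish at 21 weeks.
Since S1 is critical, the +3 change carries straight to that chain (now 24 weeks).
No other chain overtakes it, so the finish is 24 weeks.
Change in finish: 24 − 21 = +3 weeks.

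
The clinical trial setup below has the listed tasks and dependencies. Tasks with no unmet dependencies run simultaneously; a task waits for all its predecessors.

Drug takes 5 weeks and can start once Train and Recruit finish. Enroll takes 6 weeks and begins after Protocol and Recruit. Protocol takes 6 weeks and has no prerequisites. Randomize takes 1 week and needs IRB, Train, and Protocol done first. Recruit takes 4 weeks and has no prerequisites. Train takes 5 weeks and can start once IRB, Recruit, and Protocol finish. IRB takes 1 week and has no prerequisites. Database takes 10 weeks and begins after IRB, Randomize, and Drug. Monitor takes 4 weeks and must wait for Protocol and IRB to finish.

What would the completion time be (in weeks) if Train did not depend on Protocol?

Original critical path: Protocol→Train→Drug→Database = 6+5+5+10 = 26 ⇒ 26 weeks.
Without Protocol→Train, Train's earliest start moves from 6 to 4.
New critical path: Recruit→Train→Drug→Database = 4+5+5+10 = 24 ⇒ 24 weeks.

24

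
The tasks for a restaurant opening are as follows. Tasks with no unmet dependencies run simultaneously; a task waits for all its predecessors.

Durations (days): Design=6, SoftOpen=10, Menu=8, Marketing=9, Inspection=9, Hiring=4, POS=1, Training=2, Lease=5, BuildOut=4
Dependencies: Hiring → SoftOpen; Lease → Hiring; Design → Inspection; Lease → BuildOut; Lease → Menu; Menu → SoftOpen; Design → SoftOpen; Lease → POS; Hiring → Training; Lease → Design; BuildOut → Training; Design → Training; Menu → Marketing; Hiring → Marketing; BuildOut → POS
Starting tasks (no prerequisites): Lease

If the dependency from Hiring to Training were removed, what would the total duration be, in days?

23

Before: longest chain Lease→Menu→SoftOpen = 5+8+10 = 23, finish 23.
Dropping Hiring→Training doesn't change Training's earliest start (11); another predecessor still binds.
New critical path: Lease→Menu→SoftOpen = 5+8+10 = 23 ⇒ 23 days.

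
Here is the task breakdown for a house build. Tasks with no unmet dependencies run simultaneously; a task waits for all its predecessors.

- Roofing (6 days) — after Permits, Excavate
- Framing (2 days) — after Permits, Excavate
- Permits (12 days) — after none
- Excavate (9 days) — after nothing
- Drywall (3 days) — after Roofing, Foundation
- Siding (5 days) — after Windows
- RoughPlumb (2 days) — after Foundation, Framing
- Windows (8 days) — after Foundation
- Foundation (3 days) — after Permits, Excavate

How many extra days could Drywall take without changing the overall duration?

7

Permits→Foundation→Windows→Siding = 12+3+8+5 = 28 sets the makespan at 28 days.
Longest path through Drywall: 21 days (earliest finish 21, latest finish 28).
Float = 28 − 21 = 7.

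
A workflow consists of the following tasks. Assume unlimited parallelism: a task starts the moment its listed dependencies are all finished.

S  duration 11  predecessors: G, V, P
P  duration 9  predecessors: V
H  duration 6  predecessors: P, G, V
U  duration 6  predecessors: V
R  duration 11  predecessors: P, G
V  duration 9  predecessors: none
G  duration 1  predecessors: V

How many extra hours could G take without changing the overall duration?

8

Critical path: V→P→S = 9+9+11 = 29, so the finish is 29 hours.
Longest path through G: 21 hours (earliest finish 10, latest finish 18).
Slack of G = 17 − 9 = 8 hours.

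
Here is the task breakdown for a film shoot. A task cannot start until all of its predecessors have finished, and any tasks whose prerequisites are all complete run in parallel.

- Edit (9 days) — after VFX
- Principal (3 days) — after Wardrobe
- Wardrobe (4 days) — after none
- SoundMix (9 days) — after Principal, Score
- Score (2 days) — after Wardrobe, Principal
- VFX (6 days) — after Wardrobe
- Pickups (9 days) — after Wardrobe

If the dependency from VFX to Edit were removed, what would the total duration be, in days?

18

Before: longest chain Wardrobe→VFX→Edit = 4+6+9 = 19, finish 19.
Without VFX→Edit, Edit's earliest start moves from 10 to 0.
New critical path: Wardrobe→Principal→Score→SoundMix = 4+3+2+9 = 18 ⇒ 18 days.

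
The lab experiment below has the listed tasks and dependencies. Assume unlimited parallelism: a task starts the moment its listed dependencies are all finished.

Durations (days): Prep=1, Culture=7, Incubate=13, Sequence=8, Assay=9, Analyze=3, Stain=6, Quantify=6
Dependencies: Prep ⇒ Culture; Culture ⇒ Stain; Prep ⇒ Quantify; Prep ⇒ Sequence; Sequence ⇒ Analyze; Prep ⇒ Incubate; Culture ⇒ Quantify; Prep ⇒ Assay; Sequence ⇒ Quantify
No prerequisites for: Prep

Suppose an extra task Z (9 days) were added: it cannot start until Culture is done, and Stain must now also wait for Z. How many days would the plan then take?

Originally the plan takes 15 days.
With Z inserted, Stain now waits for max(Culture, Z).
New critical path: Prep→Culture→Z→Stain = 1+7+9+6 = 23 ⇒ 23 days.

23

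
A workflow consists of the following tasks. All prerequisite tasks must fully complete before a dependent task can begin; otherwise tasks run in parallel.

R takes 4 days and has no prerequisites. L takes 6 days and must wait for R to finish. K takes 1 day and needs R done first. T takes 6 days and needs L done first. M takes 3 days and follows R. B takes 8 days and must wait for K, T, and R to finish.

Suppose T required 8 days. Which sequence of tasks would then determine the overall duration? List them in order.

Baseline: R→L→T→B = 4+6+6+8 = 24 → 24 days.
T is on the critical path; changing it to 8 makes that path 26 days.
No other chain overtakes it, so the finish is 26 days.

R, L, T, B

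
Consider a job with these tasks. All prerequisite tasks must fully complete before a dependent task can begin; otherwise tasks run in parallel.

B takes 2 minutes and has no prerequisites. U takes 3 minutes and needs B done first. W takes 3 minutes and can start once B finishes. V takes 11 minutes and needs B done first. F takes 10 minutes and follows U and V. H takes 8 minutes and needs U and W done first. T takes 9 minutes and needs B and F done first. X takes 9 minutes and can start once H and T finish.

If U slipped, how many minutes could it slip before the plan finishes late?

8

The longest chain is B→V→F→T→X = 2+11+10+9+9 = 41; overall finish 41 minutes.
Longest path through U: 33 minutes (earliest finish 5, latest finish 13).
Float = 41 − 33 = 8.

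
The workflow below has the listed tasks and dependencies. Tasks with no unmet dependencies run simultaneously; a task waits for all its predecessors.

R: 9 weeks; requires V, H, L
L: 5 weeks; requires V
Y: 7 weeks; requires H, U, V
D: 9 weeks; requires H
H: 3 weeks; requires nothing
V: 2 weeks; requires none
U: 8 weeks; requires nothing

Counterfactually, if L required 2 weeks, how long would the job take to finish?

Critical path before the change: V→L→R = 2+5+9 = 16 giving 16 weeks.
L is on the critical path; changing it to 2 makes that path 13 weeks.
The binding chain switches to U→Y = 8+7 = 15; finish 15 weeks.

15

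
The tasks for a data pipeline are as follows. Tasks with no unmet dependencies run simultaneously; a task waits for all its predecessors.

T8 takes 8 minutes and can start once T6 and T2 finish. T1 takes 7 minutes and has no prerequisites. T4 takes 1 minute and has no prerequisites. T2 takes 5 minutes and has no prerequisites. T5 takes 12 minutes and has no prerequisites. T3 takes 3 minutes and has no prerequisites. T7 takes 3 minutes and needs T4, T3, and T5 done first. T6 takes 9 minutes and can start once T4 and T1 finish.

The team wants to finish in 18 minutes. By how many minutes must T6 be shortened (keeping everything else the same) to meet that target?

Current finish: 24 minutes; target: 18.
T6 is on every critical path, so each minute cut from T6 cuts the finish by one (this holds down to a finish of 16).
Need 24 − 18 = 6 minutes off T6 → T6 becomes 3 minutes, finish becomes 18.

6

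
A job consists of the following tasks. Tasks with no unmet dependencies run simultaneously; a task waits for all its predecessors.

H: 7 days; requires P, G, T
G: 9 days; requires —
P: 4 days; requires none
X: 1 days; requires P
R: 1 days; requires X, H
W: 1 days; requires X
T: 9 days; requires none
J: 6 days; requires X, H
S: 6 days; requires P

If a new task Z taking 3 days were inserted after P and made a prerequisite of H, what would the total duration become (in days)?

22

Originally the job takes 22 days.
With Z inserted, H now waits for max(P, G, T, Z).
New critical path: G→H→J = 9+7+6 = 22 ⇒ 22 days.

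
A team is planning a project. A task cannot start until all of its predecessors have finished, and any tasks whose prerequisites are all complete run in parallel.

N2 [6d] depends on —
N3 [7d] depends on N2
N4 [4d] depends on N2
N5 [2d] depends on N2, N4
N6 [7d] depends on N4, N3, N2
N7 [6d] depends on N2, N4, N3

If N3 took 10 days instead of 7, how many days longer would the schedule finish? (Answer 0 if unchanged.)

The binding path is N2→N3→N6 = 6+7+7 = 20; finish at 20 days.
N3 lies on that path, so at 10 days the path becomes 23 days.
The critical path is still N2→N3→N6; finish is now 23 days.
Change in finish: 23 − 20 = +3 days.

3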